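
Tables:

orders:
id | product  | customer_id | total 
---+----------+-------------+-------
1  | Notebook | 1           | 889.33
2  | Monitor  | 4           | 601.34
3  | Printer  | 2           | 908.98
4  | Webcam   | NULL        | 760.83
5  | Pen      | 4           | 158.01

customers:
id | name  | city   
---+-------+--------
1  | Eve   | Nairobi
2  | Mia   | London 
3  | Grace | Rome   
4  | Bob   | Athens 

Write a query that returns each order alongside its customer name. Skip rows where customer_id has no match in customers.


INNER JOIN keeps only orders rows whose customer_id matches an id in customers. Walk through each order:
  - order 1 (Notebook): customer_id=1 -> matches Eve
  - order 2 (Monitor): customer_id=4 -> matches Bob
  - order 3 (Printer): customer_id=2 -> matches Mia
  - order 4 (Webcam): customer_id=NULL, no match -> dropped
  - order 5 (Pen): customer_id=4 -> matches Bob
So 1 of 5 rows is dropped.

SQL:
SELECT a.product, b.name AS customer
FROM orders a
INNER JOIN customers b ON a.customer_id = b.id

Result:
product  | customer
---------+---------
Notebook | Eve     
Monitor  | Bob     
Printer  | Mia     
Pen      | Bob     


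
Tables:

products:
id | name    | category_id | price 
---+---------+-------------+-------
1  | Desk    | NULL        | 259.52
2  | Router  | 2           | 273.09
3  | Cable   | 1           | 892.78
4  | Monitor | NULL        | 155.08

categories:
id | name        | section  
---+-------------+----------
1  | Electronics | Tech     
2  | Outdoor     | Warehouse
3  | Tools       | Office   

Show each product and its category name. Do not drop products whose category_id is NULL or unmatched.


LEFT JOIN keeps every row from products (the left table); where category_id has no match in categories, the category columns become NULL. Walk through each product:
  - product 1 (Desk): category_id=NULL, no match -> kept with NULL
  - product 2 (Router): category_id=2 -> matches Outdoor
  - product 3 (Cable): category_id=1 -> matches Electronics
  - product 4 (Monitor): category_id=NULL, no match -> kept with NULL
All 4 rows appear; 2 have NULL category.

SQL:
SELECT a.name, b.name AS category
FROM products a
LEFT JOIN categories b ON a.category_id = b.id

Result:
name    | category   
--------+------------
Desk    | NULL       
Router  | Outdoor    
Cable   | Electronics
Monitor | NULL       


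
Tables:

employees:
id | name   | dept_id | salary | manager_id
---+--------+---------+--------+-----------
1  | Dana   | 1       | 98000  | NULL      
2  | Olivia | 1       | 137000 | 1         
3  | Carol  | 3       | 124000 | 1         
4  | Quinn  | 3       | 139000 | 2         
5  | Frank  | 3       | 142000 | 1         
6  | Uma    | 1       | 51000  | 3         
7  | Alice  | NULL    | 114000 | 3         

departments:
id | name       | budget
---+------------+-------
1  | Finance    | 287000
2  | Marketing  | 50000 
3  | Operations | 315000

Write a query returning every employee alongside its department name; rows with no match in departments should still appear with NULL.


LEFT JOIN keeps every row from employees (the left table); where dept_id has no match in departments, the department columns become NULL. Walk through each employee:
  - employee 1 (Dana): dept_id=1 -> matches Finance
  - employee 2 (Olivia): dept_id=1 -> matches Finance
  - employee 3 (Carol): dept_id=3 -> matches Operations
  - employee 4 (Quinn): dept_id=3 -> matches Operations
  - employee 5 (Frank): dept_id=3 -> matches Operations
  - employee 6 (Uma): dept_id=1 -> matches Finance
  - employee 7 (Alice): dept_id=NULL, no match -> kept with NULL
All 7 rows appear; 1 has NULL department.

SQL:
SELECT a.name, b.name AS department
FROM employees a
LEFT JOIN departments b ON a.dept_id = b.id

Result:
name   | department
-------+-----------
Dana   | Finance   
Olivia | Finance   
Carol  | Operations
Quinn  | Operations
Frank  | Operations
Uma    | Finance   
Alice  | NULL      


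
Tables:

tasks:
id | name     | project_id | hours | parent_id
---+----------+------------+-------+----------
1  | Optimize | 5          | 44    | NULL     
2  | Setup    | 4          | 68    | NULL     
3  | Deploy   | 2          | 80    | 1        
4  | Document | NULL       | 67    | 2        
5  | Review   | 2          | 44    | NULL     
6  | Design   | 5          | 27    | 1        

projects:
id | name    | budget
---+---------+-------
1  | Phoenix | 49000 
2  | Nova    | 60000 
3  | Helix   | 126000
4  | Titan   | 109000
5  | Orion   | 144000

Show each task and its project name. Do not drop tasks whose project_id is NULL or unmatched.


LEFT JOIN keeps every row from tasks (the left table); where project_id has no match in projects, the project columns become NULL. Walk through each task:
  - task 1 (Optimize): project_id=5 -> matches Orion
  - task 2 (Setup): project_id=4 -> matches Titan
  - task 3 (Deploy): project_id=2 -> matches Nova
  - task 4 (Document): project_id=NULL, no match -> kept with NULL
  - task 5 (Review): project_id=2 -> matches Nova
  - task 6 (Design): project_id=5 -> matches Orion
All 6 rows appear; 1 has NULL project.

SQL:
SELECT a.name, b.name AS project
FROM tasks a
LEFT JOIN projects b ON a.project_id = b.id

Result:
name     | project
---------+--------
Optimize | Orion  
Setup    | Titan  
Deploy   | Nova   
Document | NULL   
Review   | Nova   
Design   | Orion  


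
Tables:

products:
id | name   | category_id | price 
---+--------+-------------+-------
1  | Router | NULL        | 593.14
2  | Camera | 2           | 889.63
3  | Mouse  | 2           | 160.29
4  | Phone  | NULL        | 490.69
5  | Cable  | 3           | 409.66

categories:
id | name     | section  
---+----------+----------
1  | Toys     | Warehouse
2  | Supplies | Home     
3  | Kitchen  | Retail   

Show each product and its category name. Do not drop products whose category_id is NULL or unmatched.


LEFT JOIN keeps every row from products (the left table); where category_id has no match in categories, the category columns become NULL. Walk through each product:
  - product 1 (Router): category_id=NULL, no match -> kept with NULL
  - product 2 (Camera): category_id=2 -> matches Supplies
  - product 3 (Mouse): category_id=2 -> matches Supplies
  - product 4 (Phone): category_id=NULL, no match -> kept with NULL
  - product 5 (Cable): category_id=3 -> matches Kitchen
All 5 rows appear; 2 have NULL category.

SQL:
SELECT a.name, b.name AS category
FROM products a
LEFT JOIN categories b ON a.category_id = b.id

Result:
name   | category
-------+---------
Router | NULL    
Camera | Supplies
Mouse  | Supplies
Phone  | NULL    
Cable  | Kitchen 


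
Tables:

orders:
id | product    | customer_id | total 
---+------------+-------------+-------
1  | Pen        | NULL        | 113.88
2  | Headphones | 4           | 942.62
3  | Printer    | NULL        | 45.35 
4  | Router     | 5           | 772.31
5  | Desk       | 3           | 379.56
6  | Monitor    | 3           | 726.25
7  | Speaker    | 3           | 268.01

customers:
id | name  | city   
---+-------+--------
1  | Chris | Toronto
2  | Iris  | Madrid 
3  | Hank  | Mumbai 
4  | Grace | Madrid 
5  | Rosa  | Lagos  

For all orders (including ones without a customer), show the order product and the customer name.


LEFT JOIN keeps every row from orders (the left table); where customer_id has no match in customers, the customer columns become NULL. Walk through each order:
  - order 1 (Pen): customer_id=NULL, no match -> kept with NULL
  - order 2 (Headphones): customer_id=4 -> matches Grace
  - order 3 (Printer): customer_id=NULL, no match -> kept with NULL
  - order 4 (Router): customer_id=5 -> matches Rosa
  - order 5 (Desk): customer_id=3 -> matches Hank
  - order 6 (Monitor): customer_id=3 -> matches Hank
  - order 7 (Speaker): customer_id=3 -> matches Hank
All 7 rows appear; 2 have NULL customer.

SQL:
SELECT a.product, b.name AS customer
FROM orders a
LEFT JOIN customers b ON a.customer_id = b.id

Result:
product    | customer
-----------+---------
Pen        | NULL    
Headphones | Grace   
Printer    | NULL    
Router     | Rosa    
Desk       | Hank    
Monitor    | Hank    
Speaker    | Hank    


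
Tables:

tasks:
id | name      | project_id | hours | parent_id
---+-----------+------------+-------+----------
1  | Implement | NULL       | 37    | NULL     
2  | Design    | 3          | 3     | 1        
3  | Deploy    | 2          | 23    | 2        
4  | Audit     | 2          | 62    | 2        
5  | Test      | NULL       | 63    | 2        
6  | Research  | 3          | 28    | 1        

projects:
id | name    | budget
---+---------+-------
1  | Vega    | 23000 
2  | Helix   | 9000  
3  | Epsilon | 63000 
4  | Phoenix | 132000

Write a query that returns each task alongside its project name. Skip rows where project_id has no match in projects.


INNER JOIN keeps only tasks rows whose project_id matches an id in projects. Walk through each task:
  - task 1 (Implement): project_id=NULL, no match -> dropped
  - task 2 (Design): project_id=3 -> matches Epsilon
  - task 3 (Deploy): project_id=2 -> matches Helix
  - task 4 (Audit): project_id=2 -> matches Helix
  - task 5 (Test): project_id=NULL, no match -> dropped
  - task 6 (Research): project_id=3 -> matches Epsilon
So 2 of 6 rows are dropped.

SQL:
SELECT a.name, b.name AS project
FROM tasks a
INNER JOIN projects b ON a.project_id = b.id

Result:
name     | project
---------+--------
Design   | Epsilon
Deploy   | Helix  
Audit    | Helix  
Research | Epsilon


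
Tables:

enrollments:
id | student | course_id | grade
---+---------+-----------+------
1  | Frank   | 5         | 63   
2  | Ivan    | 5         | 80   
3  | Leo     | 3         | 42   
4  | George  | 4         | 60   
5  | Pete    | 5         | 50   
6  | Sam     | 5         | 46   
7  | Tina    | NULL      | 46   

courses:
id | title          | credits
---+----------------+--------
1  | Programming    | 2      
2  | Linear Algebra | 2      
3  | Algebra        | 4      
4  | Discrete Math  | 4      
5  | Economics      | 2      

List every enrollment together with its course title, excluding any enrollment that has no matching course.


INNER JOIN keeps only enrollments rows whose course_id matches an id in courses. Walk through each enrollment:
  - enrollment 1 (Frank): course_id=5 -> matches Economics
  - enrollment 2 (Ivan): course_id=5 -> matches Economics
  - enrollment 3 (Leo): course_id=3 -> matches Algebra
  - enrollment 4 (George): course_id=4 -> matches Discrete Math
  - enrollment 5 (Pete): course_id=5 -> matches Economics
  - enrollment 6 (Sam): course_id=5 -> matches Economics
  - enrollment 7 (Tina): course_id=NULL, no match -> dropped
So 1 of 7 rows is dropped.

SQL:
SELECT a.student, b.title AS course
FROM enrollments a
INNER JOIN courses b ON a.course_id = b.id

Result:
student | course       
--------+--------------
Frank   | Economics    
Ivan    | Economics    
Leo     | Algebra      
George  | Discrete Math
Pete    | Economics    
Sam     | Economics    


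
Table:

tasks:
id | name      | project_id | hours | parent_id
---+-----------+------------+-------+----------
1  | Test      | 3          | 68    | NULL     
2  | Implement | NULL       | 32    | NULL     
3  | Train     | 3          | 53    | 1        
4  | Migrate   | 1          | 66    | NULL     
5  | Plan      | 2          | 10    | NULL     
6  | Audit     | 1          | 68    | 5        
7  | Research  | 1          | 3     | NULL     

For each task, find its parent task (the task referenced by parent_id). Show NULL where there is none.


This is a self-join: tasks is joined to a second copy of itself, matching each row's parent_id to another row's id. Use LEFT JOIN so rows with parent_id=NULL are kept.
  - task 1 (Test): parent_id=NULL -> NULL
  - task 2 (Implement): parent_id=NULL -> NULL
  - task 3 (Train): parent_id=1 -> Test
  - task 4 (Migrate): parent_id=NULL -> NULL
  - task 5 (Plan): parent_id=NULL -> NULL
  - task 6 (Audit): parent_id=5 -> Plan
  - task 7 (Research): parent_id=NULL -> NULL

SQL:
SELECT a.name AS item, b.name AS parent
FROM tasks a
LEFT JOIN tasks b ON a.parent_id = b.id

Result:
item      | parent
----------+-------
Test      | NULL  
Implement | NULL  
Train     | Test  
Migrate   | NULL  
Plan      | NULL  
Audit     | Plan  
Research  | NULL  


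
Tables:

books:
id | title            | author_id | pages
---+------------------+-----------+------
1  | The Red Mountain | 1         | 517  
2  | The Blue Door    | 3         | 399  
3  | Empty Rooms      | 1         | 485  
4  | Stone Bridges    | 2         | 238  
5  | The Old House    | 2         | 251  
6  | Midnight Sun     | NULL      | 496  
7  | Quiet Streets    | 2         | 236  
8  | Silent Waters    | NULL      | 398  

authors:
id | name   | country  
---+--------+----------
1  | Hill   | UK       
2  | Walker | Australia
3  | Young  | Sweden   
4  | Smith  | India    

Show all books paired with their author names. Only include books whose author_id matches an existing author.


INNER JOIN keeps only books rows whose author_id matches an id in authors. Walk through each book:
  - book 1 (The Red Mountain): author_id=1 -> matches Hill
  - book 2 (The Blue Door): author_id=3 -> matches Young
  - book 3 (Empty Rooms): author_id=1 -> matches Hill
  - book 4 (Stone Bridges): author_id=2 -> matches Walker
  - book 5 (The Old House): author_id=2 -> matches Walker
  - book 6 (Midnight Sun): author_id=NULL, no match -> dropped
  - book 7 (Quiet Streets): author_id=2 -> matches Walker
  - book 8 (Silent Waters): author_id=NULL, no match -> dropped
So 2 of 8 rows are dropped.

SQL:
SELECT a.title, b.name AS author
FROM books a
INNER JOIN authors b ON a.author_id = b.id

Result:
title            | author
-----------------+-------
The Red Mountain | Hill  
The Blue Door    | Young 
Empty Rooms      | Hill  
Stone Bridges    | Walker
The Old House    | Walker
Quiet Streets    | Walker


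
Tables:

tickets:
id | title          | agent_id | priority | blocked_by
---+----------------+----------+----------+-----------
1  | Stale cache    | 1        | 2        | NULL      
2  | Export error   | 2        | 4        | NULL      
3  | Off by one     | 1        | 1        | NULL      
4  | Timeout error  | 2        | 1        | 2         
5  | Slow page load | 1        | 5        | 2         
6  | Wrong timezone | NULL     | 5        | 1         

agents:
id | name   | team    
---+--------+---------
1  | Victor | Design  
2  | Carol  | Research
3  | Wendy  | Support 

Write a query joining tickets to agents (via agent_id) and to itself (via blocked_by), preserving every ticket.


Two LEFT JOINs from the same base table tickets: one to agents via agent_id, one to tickets itself via blocked_by. Both are LEFT so every ticket is preserved.
Match against agents:
  - ticket 1 (Stale cache): agent_id=1 -> matches Victor
  - ticket 2 (Export error): agent_id=2 -> matches Carol
  - ticket 3 (Off by one): agent_id=1 -> matches Victor
  - ticket 4 (Timeout error): agent_id=2 -> matches Carol
  - ticket 5 (Slow page load): agent_id=1 -> matches Victor
  - ticket 6 (Wrong timezone): agent_id=NULL, no match -> kept with NULL
Match against tickets (self):
  - ticket 1 (Stale cache): blocked_by=NULL -> NULL
  - ticket 2 (Export error): blocked_by=NULL -> NULL
  - ticket 3 (Off by one): blocked_by=NULL -> NULL
  - ticket 4 (Timeout error): blocked_by=2 -> Export error
  - ticket 5 (Slow page load): blocked_by=2 -> Export error
  - ticket 6 (Wrong timezone): blocked_by=1 -> Stale cache

SQL:
SELECT a.title, b.name AS agent, c.title AS blocked_by
FROM tickets a
LEFT JOIN agents b ON a.agent_id = b.id
LEFT JOIN tickets c ON a.blocked_by = c.id

Result:
title          | agent  | blocked_by  
---------------+--------+-------------
Stale cache    | Victor | NULL        
Export error   | Carol  | NULL        
Off by one     | Victor | NULL        
Timeout error  | Carol  | Export error
Slow page load | Victor | Export error
Wrong timezone | NULL   | Stale cache 


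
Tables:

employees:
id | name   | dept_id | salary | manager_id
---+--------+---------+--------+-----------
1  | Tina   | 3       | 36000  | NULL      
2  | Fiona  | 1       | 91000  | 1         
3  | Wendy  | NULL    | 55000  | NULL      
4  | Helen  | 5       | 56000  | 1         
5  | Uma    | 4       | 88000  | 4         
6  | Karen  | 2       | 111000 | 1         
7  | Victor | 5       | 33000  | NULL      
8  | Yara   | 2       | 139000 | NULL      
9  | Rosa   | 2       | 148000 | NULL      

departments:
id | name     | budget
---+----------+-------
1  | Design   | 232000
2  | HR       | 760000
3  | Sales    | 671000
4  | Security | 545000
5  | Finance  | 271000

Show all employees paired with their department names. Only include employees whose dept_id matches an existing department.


INNER JOIN keeps only employees rows whose dept_id matches an id in departments. Walk through each employee:
  - employee 1 (Tina): dept_id=3 -> matches Sales
  - employee 2 (Fiona): dept_id=1 -> matches Design
  - employee 3 (Wendy): dept_id=NULL, no match -> dropped
  - employee 4 (Helen): dept_id=5 -> matches Finance
  - employee 5 (Uma): dept_id=4 -> matches Security
  - employee 6 (Karen): dept_id=2 -> matches HR
  - employee 7 (Victor): dept_id=5 -> matches Finance
  - employee 8 (Yara): dept_id=2 -> matches HR
  - employee 9 (Rosa): dept_id=2 -> matches HR
So 1 of 9 rows is dropped.

SQL:
SELECT a.name, b.name AS department
FROM employees a
INNER JOIN departments b ON a.dept_id = b.id

Result:
name   | department
-------+-----------
Tina   | Sales     
Fiona  | Design    
Helen  | Finance   
Uma    | Security  
Karen  | HR        
Victor | Finance   
Yara   | HR        
Rosa   | HR        


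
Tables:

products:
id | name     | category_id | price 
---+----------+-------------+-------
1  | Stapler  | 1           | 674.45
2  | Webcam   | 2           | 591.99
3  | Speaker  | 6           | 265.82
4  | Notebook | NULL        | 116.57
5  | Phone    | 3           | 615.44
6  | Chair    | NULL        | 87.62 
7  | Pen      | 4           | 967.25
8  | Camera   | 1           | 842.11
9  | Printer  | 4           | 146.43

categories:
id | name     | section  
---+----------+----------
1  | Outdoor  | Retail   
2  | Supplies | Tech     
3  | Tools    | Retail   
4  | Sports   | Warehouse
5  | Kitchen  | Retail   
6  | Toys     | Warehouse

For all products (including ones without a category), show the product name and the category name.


LEFT JOIN keeps every row from products (the left table); where category_id has no match in categories, the category columns become NULL. Walk through each product:
  - product 1 (Stapler): category_id=1 -> matches Outdoor
  - product 2 (Webcam): category_id=2 -> matches Supplies
  - product 3 (Speaker): category_id=6 -> matches Toys
  - product 4 (Notebook): category_id=NULL, no match -> kept with NULL
  - product 5 (Phone): category_id=3 -> matches Tools
  - product 6 (Chair): category_id=NULL, no match -> kept with NULL
  - product 7 (Pen): category_id=4 -> matches Sports
  - product 8 (Camera): category_id=1 -> matches Outdoor
  - product 9 (Printer): category_id=4 -> matches Sports
All 9 rows appear; 2 have NULL category.

SQL:
SELECT a.name, b.name AS category
FROM products a
LEFT JOIN categories b ON a.category_id = b.id

Result:
name     | category
---------+---------
Stapler  | Outdoor 
Webcam   | Supplies
Speaker  | Toys    
Notebook | NULL    
Phone    | Tools   
Chair    | NULL    
Pen      | Sports  
Camera   | Outdoor 
Printer  | Sports  


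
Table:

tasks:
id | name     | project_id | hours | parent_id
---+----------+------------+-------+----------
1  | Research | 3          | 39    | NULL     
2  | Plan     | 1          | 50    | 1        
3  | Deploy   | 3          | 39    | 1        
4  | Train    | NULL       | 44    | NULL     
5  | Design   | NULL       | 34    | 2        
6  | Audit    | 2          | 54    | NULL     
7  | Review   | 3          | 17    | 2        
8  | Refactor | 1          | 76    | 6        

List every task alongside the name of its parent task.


This is a self-join: tasks is joined to a second copy of itself, matching each row's parent_id to another row's id. Use LEFT JOIN so rows with parent_id=NULL are kept.
  - task 1 (Research): parent_id=NULL -> NULL
  - task 2 (Plan): parent_id=1 -> Research
  - task 3 (Deploy): parent_id=1 -> Research
  - task 4 (Train): parent_id=NULL -> NULL
  - task 5 (Design): parent_id=2 -> Plan
  - task 6 (Audit): parent_id=NULL -> NULL
  - task 7 (Review): parent_id=2 -> Plan
  - task 8 (Refactor): parent_id=6 -> Audit

SQL:
SELECT a.name AS item, b.name AS parent
FROM tasks a
LEFT JOIN tasks b ON a.parent_id = b.id

Result:
item     | parent  
---------+---------
Research | NULL    
Plan     | Research
Deploy   | Research
Train    | NULL    
Design   | Plan    
Audit    | NULL    
Review   | Plan    
Refactor | Audit   


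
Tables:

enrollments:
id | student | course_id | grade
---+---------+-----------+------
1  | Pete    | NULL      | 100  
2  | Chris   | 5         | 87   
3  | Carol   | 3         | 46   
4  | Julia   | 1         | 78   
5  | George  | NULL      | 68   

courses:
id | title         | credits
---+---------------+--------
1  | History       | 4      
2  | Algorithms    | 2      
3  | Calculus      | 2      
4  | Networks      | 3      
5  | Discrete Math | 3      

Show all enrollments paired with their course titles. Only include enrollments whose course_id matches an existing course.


INNER JOIN keeps only enrollments rows whose course_id matches an id in courses. Walk through each enrollment:
  - enrollment 1 (Pete): course_id=NULL, no match -> dropped
  - enrollment 2 (Chris): course_id=5 -> matches Discrete Math
  - enrollment 3 (Carol): course_id=3 -> matches Calculus
  - enrollment 4 (Julia): course_id=1 -> matches History
  - enrollment 5 (George): course_id=NULL, no match -> dropped
So 2 of 5 rows are dropped.

SQL:
SELECT a.student, b.title AS course
FROM enrollments a
INNER JOIN courses b ON a.course_id = b.id

Result:
student | course       
--------+--------------
Chris   | Discrete Math
Carol   | Calculus     
Julia   | History      


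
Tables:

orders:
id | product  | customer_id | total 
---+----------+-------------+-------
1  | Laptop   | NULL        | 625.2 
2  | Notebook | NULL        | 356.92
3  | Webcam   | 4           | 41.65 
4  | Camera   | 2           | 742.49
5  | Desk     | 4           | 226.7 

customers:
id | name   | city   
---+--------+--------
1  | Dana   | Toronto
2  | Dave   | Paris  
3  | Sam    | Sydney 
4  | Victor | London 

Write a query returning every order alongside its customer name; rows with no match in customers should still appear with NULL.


LEFT JOIN keeps every row from orders (the left table); where customer_id has no match in customers, the customer columns become NULL. Walk through each order:
  - order 1 (Laptop): customer_id=NULL, no match -> kept with NULL
  - order 2 (Notebook): customer_id=NULL, no match -> kept with NULL
  - order 3 (Webcam): customer_id=4 -> matches Victor
  - order 4 (Camera): customer_id=2 -> matches Dave
  - order 5 (Desk): customer_id=4 -> matches Victor
All 5 rows appear; 2 have NULL customer.

SQL:
SELECT a.product, b.name AS customer
FROM orders a
LEFT JOIN customers b ON a.customer_id = b.id

Result:
product  | customer
---------+---------
Laptop   | NULL    
Notebook | NULL    
Webcam   | Victor  
Camera   | Dave    
Desk     | Victor  


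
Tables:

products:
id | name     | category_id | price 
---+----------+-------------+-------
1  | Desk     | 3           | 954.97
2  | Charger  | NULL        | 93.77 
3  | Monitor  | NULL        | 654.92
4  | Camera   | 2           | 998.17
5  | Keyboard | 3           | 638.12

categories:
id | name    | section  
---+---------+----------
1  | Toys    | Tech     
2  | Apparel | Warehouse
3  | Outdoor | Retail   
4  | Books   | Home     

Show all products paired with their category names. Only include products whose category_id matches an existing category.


INNER JOIN keeps only products rows whose category_id matches an id in categories. Walk through each product:
  - product 1 (Desk): category_id=3 -> matches Outdoor
  - product 2 (Charger): category_id=NULL, no match -> dropped
  - product 3 (Monitor): category_id=NULL, no match -> dropped
  - product 4 (Camera): category_id=2 -> matches Apparel
  - product 5 (Keyboard): category_id=3 -> matches Outdoor
So 2 of 5 rows are dropped.

SQL:
SELECT a.name, b.name AS category
FROM products a
INNER JOIN categories b ON a.category_id = b.id

Result:
name     | category
---------+---------
Desk     | Outdoor 
Camera   | Apparel 
Keyboard | Outdoor 


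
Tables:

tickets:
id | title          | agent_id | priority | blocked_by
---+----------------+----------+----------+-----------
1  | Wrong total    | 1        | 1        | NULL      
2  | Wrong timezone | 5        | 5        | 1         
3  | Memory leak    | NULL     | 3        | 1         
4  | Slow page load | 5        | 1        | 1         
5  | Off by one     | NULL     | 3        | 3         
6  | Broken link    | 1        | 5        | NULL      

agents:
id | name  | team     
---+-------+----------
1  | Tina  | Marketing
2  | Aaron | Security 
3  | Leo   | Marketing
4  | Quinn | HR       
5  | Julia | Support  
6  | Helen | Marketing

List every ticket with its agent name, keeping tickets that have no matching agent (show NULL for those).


LEFT JOIN keeps every row from tickets (the left table); where agent_id has no match in agents, the agent columns become NULL. Walk through each ticket:
  - ticket 1 (Wrong total): agent_id=1 -> matches Tina
  - ticket 2 (Wrong timezone): agent_id=5 -> matches Julia
  - ticket 3 (Memory leak): agent_id=NULL, no match -> kept with NULL
  - ticket 4 (Slow page load): agent_id=5 -> matches Julia
  - ticket 5 (Off by one): agent_id=NULL, no match -> kept with NULL
  - ticket 6 (Broken link): agent_id=1 -> matches Tina
All 6 rows appear; 2 have NULL agent.

SQL:
SELECT a.title, b.name AS agent
FROM tickets a
LEFT JOIN agents b ON a.agent_id = b.id

Result:
title          | agent
---------------+------
Wrong total    | Tina 
Wrong timezone | Julia
Memory leak    | NULL 
Slow page load | Julia
Off by one     | NULL 
Broken link    | Tina 


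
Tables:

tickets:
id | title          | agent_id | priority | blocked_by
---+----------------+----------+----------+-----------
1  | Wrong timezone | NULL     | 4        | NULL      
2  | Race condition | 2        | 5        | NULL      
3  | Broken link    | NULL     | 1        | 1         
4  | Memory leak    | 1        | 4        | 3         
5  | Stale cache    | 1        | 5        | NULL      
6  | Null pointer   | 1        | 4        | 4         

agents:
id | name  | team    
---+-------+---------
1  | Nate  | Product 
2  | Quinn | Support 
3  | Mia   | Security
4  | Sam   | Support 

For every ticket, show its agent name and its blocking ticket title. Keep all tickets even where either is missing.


Two LEFT JOINs from the same base table tickets: one to agents via agent_id, one to tickets itself via blocked_by. Both are LEFT so every ticket is preserved.
Match against agents:
  - ticket 1 (Wrong timezone): agent_id=NULL, no match -> kept with NULL
  - ticket 2 (Race condition): agent_id=2 -> matches Quinn
  - ticket 3 (Broken link): agent_id=NULL, no match -> kept with NULL
  - ticket 4 (Memory leak): agent_id=1 -> matches Nate
  - ticket 5 (Stale cache): agent_id=1 -> matches Nate
  - ticket 6 (Null pointer): agent_id=1 -> matches Nate
Match against tickets (self):
  - ticket 1 (Wrong timezone): blocked_by=NULL -> NULL
  - ticket 2 (Race condition): blocked_by=NULL -> NULL
  - ticket 3 (Broken link): blocked_by=1 -> Wrong timezone
  - ticket 4 (Memory leak): blocked_by=3 -> Broken link
  - ticket 5 (Stale cache): blocked_by=NULL -> NULL
  - ticket 6 (Null pointer): blocked_by=4 -> Memory leak

SQL:
SELECT a.title, b.name AS agent, c.title AS blocked_by
FROM tickets a
LEFT JOIN agents b ON a.agent_id = b.id
LEFT JOIN tickets c ON a.blocked_by = c.id

Result:
title          | agent | blocked_by    
---------------+-------+---------------
Wrong timezone | NULL  | NULL          
Race condition | Quinn | NULL          
Broken link    | NULL  | Wrong timezone
Memory leak    | Nate  | Broken link   
Stale cache    | Nate  | NULL          
Null pointer   | Nate  | Memory leak   


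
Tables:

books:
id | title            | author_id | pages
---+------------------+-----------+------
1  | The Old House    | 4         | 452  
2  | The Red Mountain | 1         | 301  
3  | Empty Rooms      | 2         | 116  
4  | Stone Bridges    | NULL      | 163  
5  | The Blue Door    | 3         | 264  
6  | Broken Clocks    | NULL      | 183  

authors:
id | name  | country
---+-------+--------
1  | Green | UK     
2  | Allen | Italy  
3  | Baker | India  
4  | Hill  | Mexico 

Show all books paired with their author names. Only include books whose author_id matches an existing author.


INNER JOIN keeps only books rows whose author_id matches an id in authors. Walk through each book:
  - book 1 (The Old House): author_id=4 -> matches Hill
  - book 2 (The Red Mountain): author_id=1 -> matches Green
  - book 3 (Empty Rooms): author_id=2 -> matches Allen
  - book 4 (Stone Bridges): author_id=NULL, no match -> dropped
  - book 5 (The Blue Door): author_id=3 -> matches Baker
  - book 6 (Broken Clocks): author_id=NULL, no match -> dropped
So 2 of 6 rows are dropped.

SQL:
SELECT a.title, b.name AS author
FROM books a
INNER JOIN authors b ON a.author_id = b.id

Result:
title            | author
-----------------+-------
The Old House    | Hill  
The Red Mountain | Green 
Empty Rooms      | Allen 
The Blue Door    | Baker 


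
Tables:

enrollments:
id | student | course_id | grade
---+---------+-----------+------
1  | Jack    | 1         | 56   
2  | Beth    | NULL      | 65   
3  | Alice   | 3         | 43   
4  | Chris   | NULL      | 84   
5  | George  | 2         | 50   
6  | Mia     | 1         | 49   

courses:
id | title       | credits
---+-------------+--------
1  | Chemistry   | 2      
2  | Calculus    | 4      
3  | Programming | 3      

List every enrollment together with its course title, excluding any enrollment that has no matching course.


INNER JOIN keeps only enrollments rows whose course_id matches an id in courses. Walk through each enrollment:
  - enrollment 1 (Jack): course_id=1 -> matches Chemistry
  - enrollment 2 (Beth): course_id=NULL, no match -> dropped
  - enrollment 3 (Alice): course_id=3 -> matches Programming
  - enrollment 4 (Chris): course_id=NULL, no match -> dropped
  - enrollment 5 (George): course_id=2 -> matches Calculus
  - enrollment 6 (Mia): course_id=1 -> matches Chemistry
So 2 of 6 rows are dropped.

SQL:
SELECT a.student, b.title AS course
FROM enrollments a
INNER JOIN courses b ON a.course_id = b.id

Result:
student | course     
--------+------------
Jack    | Chemistry  
Alice   | Programming
George  | Calculus   
Mia     | Chemistry  


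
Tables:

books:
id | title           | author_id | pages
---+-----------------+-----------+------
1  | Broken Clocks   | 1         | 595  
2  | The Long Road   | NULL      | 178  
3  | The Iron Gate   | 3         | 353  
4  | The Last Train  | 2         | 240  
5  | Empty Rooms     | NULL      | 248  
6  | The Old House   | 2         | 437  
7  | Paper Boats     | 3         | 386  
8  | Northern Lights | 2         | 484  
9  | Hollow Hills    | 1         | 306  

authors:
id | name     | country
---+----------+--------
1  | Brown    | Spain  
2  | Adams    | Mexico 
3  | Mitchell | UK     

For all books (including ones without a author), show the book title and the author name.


LEFT JOIN keeps every row from books (the left table); where author_id has no match in authors, the author columns become NULL. Walk through each book:
  - book 1 (Broken Clocks): author_id=1 -> matches Brown
  - book 2 (The Long Road): author_id=NULL, no match -> kept with NULL
  - book 3 (The Iron Gate): author_id=3 -> matches Mitchell
  - book 4 (The Last Train): author_id=2 -> matches Adams
  - book 5 (Empty Rooms): author_id=NULL, no match -> kept with NULL
  - book 6 (The Old House): author_id=2 -> matches Adams
  - book 7 (Paper Boats): author_id=3 -> matches Mitchell
  - book 8 (Northern Lights): author_id=2 -> matches Adams
  - book 9 (Hollow Hills): author_id=1 -> matches Brown
All 9 rows appear; 2 have NULL author.

SQL:
SELECT a.title, b.name AS author
FROM books a
LEFT JOIN authors b ON a.author_id = b.id

Result:
title           | author  
----------------+---------
Broken Clocks   | Brown   
The Long Road   | NULL    
The Iron Gate   | Mitchell
The Last Train  | Adams   
Empty Rooms     | NULL    
The Old House   | Adams   
Paper Boats     | Mitchell
Northern Lights | Adams   
Hollow Hills    | Brown   


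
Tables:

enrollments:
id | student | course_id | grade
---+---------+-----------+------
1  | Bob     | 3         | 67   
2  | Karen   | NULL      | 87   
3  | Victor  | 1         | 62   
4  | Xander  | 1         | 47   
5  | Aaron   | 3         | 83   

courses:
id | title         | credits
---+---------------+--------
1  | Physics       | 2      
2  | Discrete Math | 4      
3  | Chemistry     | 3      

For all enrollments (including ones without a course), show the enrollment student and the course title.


LEFT JOIN keeps every row from enrollments (the left table); where course_id has no match in courses, the course columns become NULL. Walk through each enrollment:
  - enrollment 1 (Bob): course_id=3 -> matches Chemistry
  - enrollment 2 (Karen): course_id=NULL, no match -> kept with NULL
  - enrollment 3 (Victor): course_id=1 -> matches Physics
  - enrollment 4 (Xander): course_id=1 -> matches Physics
  - enrollment 5 (Aaron): course_id=3 -> matches Chemistry
All 5 rows appear; 1 has NULL course.

SQL:
SELECT a.student, b.title AS course
FROM enrollments a
LEFT JOIN courses b ON a.course_id = b.id

Result:
student | course   
--------+----------
Bob     | Chemistry
Karen   | NULL     
Victor  | Physics  
Xander  | Physics  
Aaron   | Chemistry


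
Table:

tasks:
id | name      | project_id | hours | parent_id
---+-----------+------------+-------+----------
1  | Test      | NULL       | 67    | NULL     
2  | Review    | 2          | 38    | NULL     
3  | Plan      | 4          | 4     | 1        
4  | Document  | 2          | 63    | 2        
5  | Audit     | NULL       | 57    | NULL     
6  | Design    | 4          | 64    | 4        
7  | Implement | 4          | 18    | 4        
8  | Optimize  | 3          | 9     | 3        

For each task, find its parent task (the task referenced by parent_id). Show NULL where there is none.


This is a self-join: tasks is joined to a second copy of itself, matching each row's parent_id to another row's id. Use LEFT JOIN so rows with parent_id=NULL are kept.
  - task 1 (Test): parent_id=NULL -> NULL
  - task 2 (Review): parent_id=NULL -> NULL
  - task 3 (Plan): parent_id=1 -> Test
  - task 4 (Document): parent_id=2 -> Review
  - task 5 (Audit): parent_id=NULL -> NULL
  - task 6 (Design): parent_id=4 -> Document
  - task 7 (Implement): parent_id=4 -> Document
  - task 8 (Optimize): parent_id=3 -> Plan

SQL:
SELECT a.name AS item, b.name AS parent
FROM tasks a
LEFT JOIN tasks b ON a.parent_id = b.id

Result:
item      | parent  
----------+---------
Test      | NULL    
Review    | NULL    
Plan      | Test    
Document  | Review  
Audit     | NULL    
Design    | Document
Implement | Document
Optimize  | Plan    


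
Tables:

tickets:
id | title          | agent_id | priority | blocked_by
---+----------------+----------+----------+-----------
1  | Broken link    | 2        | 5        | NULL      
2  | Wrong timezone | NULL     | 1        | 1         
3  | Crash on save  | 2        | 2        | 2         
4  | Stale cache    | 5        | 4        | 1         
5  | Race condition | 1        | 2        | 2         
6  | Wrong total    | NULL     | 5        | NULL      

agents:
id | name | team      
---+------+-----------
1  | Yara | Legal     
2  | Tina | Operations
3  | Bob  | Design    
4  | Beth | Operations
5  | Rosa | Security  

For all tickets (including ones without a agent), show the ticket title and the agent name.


LEFT JOIN keeps every row from tickets (the left table); where agent_id has no match in agents, the agent columns become NULL. Walk through each ticket:
  - ticket 1 (Broken link): agent_id=2 -> matches Tina
  - ticket 2 (Wrong timezone): agent_id=NULL, no match -> kept with NULL
  - ticket 3 (Crash on save): agent_id=2 -> matches Tina
  - ticket 4 (Stale cache): agent_id=5 -> matches Rosa
  - ticket 5 (Race condition): agent_id=1 -> matches Yara
  - ticket 6 (Wrong total): agent_id=NULL, no match -> kept with NULL
All 6 rows appear; 2 have NULL agent.

SQL:
SELECT a.title, b.name AS agent
FROM tickets a
LEFT JOIN agents b ON a.agent_id = b.id

Result:
title          | agent
---------------+------
Broken link    | Tina 
Wrong timezone | NULL 
Crash on save  | Tina 
Stale cache    | Rosa 
Race condition | Yara 
Wrong total    | NULL 


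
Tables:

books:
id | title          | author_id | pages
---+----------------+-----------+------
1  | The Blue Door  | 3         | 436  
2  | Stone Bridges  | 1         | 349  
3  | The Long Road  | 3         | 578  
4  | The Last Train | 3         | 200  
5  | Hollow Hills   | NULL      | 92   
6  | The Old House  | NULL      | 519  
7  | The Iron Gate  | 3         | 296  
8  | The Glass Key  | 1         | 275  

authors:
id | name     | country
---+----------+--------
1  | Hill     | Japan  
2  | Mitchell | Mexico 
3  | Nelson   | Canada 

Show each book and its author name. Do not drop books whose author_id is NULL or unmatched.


LEFT JOIN keeps every row from books (the left table); where author_id has no match in authors, the author columns become NULL. Walk through each book:
  - book 1 (The Blue Door): author_id=3 -> matches Nelson
  - book 2 (Stone Bridges): author_id=1 -> matches Hill
  - book 3 (The Long Road): author_id=3 -> matches Nelson
  - book 4 (The Last Train): author_id=3 -> matches Nelson
  - book 5 (Hollow Hills): author_id=NULL, no match -> kept with NULL
  - book 6 (The Old House): author_id=NULL, no match -> kept with NULL
  - book 7 (The Iron Gate): author_id=3 -> matches Nelson
  - book 8 (The Glass Key): author_id=1 -> matches Hill
All 8 rows appear; 2 have NULL author.

SQL:
SELECT a.title, b.name AS author
FROM books a
LEFT JOIN authors b ON a.author_id = b.id

Result:
title          | author
---------------+-------
The Blue Door  | Nelson
Stone Bridges  | Hill  
The Long Road  | Nelson
The Last Train | Nelson
Hollow Hills   | NULL  
The Old House  | NULL  
The Iron Gate  | Nelson
The Glass Key  | Hill  


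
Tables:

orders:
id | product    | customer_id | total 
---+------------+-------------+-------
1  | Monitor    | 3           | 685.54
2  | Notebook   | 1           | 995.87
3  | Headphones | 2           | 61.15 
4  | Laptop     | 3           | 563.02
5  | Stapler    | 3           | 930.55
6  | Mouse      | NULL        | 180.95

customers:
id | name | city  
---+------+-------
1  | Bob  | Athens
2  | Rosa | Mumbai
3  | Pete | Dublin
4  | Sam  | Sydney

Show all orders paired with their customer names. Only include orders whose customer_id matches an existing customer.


INNER JOIN keeps only orders rows whose customer_id matches an id in customers. Walk through each order:
  - order 1 (Monitor): customer_id=3 -> matches Pete
  - order 2 (Notebook): customer_id=1 -> matches Bob
  - order 3 (Headphones): customer_id=2 -> matches Rosa
  - order 4 (Laptop): customer_id=3 -> matches Pete
  - order 5 (Stapler): customer_id=3 -> matches Pete
  - order 6 (Mouse): customer_id=NULL, no match -> dropped
So 1 of 6 rows is dropped.

SQL:
SELECT a.product, b.name AS customer
FROM orders a
INNER JOIN customers b ON a.customer_id = b.id

Result:
product    | customer
-----------+---------
Monitor    | Pete    
Notebook   | Bob     
Headphones | Rosa    
Laptop     | Pete    
Stapler    | Pete    


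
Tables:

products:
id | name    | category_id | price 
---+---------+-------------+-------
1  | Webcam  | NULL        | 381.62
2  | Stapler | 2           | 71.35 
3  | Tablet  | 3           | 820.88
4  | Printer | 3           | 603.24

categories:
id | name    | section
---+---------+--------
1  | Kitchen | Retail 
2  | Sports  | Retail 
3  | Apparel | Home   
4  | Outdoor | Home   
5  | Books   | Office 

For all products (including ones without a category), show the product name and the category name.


LEFT JOIN keeps every row from products (the left table); where category_id has no match in categories, the category columns become NULL. Walk through each product:
  - product 1 (Webcam): category_id=NULL, no match -> kept with NULL
  - product 2 (Stapler): category_id=2 -> matches Sports
  - product 3 (Tablet): category_id=3 -> matches Apparel
  - product 4 (Printer): category_id=3 -> matches Apparel
All 4 rows appear; 1 has NULL category.

SQL:
SELECT a.name, b.name AS category
FROM products a
LEFT JOIN categories b ON a.category_id = b.id

Result:
name    | category
--------+---------
Webcam  | NULL    
Stapler | Sports  
Tablet  | Apparel 
Printer | Apparel 
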